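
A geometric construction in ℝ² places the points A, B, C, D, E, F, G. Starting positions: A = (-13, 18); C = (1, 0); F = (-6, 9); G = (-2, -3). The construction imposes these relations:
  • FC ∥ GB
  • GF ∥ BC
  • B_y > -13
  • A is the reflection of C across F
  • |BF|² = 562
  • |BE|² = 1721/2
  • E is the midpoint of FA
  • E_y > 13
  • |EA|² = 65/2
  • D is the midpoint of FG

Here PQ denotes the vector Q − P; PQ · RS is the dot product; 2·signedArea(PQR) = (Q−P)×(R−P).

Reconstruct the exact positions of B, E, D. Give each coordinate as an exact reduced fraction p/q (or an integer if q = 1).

1. B_x = 5  [GF ∥ BC ∩ FC ∥ GB]
2. B_y = -12  [GF ∥ BC ∩ FC ∥ GB]
   → B = (5, -12)
3. E_x = -19/2  [E is the midpoint of FA]
4. E_y = 27/2  [E is the midpoint of FA]
   → E = (-19/2, 27/2)
5. D_x = -4  [D is the midpoint of FG]
6. D_y = 3  [D is the midpoint of FG]
   → D = (-4, 3)

B = (5, -12)
D = (-4, 3)
E = (-19/2, 27/2)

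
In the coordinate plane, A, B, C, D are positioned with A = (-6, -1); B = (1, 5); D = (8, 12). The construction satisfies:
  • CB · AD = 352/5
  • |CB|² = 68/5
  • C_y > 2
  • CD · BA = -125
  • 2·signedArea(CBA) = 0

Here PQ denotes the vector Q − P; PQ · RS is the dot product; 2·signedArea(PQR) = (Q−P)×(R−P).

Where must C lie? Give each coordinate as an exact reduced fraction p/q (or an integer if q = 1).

C = (-9/5, 13/5)

1. C_x = -9/5  [2·signedArea(CBA) = 0 ∩ CB · AD = 352/5]
2. C_y = 13/5  [2·signedArea(CBA) = 0 ∩ CB · AD = 352/5]
   → C = (-9/5, 13/5)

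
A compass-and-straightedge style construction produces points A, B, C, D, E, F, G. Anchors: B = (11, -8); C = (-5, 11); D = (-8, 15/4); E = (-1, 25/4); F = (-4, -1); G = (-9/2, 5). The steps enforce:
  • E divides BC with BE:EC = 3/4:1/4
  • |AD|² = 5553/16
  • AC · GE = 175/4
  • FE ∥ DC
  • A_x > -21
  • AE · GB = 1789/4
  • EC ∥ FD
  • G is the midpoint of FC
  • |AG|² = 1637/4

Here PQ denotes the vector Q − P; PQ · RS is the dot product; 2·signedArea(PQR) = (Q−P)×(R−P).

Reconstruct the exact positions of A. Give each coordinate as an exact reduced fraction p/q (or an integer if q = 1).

A = (-20, 18)

1. A_x = -20  [AE · GB = 1789/4 ∩ AC · GE = 175/4]
2. A_y = 18  [AE · GB = 1789/4 ∩ AC · GE = 175/4]
   → A = (-20, 18)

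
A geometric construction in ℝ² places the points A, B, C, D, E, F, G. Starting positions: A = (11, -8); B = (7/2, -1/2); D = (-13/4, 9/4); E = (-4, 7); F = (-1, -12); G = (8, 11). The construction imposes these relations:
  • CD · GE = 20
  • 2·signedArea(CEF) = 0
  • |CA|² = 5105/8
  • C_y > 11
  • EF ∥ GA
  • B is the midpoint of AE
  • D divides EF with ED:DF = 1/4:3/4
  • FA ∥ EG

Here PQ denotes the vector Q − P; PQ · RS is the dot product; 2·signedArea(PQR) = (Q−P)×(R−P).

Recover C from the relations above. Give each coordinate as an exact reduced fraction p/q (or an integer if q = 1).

1. C_x = -19/4  [2·signedArea(CEF) = 0 ∩ CD · GE = 20]
2. C_y = 47/4  [2·signedArea(CEF) = 0 ∩ CD · GE = 20]
   → C = (-19/4, 47/4)

C = (-19/4, 47/4)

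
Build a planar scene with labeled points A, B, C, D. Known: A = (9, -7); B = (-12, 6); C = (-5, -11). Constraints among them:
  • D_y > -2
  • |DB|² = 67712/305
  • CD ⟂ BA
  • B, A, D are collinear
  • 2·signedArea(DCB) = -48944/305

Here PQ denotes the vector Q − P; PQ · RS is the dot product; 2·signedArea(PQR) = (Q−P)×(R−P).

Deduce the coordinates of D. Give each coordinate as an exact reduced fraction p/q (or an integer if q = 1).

1. D_x = 204/305  [B, A, D are collinear ∩ CD ⟂ BA]
2. D_y = -562/305  [B, A, D are collinear ∩ CD ⟂ BA]
   → D = (204/305, -562/305)

D = (204/305, -562/305)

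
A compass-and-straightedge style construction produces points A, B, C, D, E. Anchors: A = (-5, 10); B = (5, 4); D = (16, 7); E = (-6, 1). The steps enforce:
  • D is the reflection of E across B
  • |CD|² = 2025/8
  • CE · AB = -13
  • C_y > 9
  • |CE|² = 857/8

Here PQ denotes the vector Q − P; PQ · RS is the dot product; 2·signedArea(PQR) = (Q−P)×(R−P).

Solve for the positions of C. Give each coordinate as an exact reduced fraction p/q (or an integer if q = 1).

C = (1/4, 37/4)

1. C_x = 1/4  [line -10·x + 6·y + -53 = 0 ∩ |CE|² = 857/8]
2. C_y = 37/4  [line -10·x + 6·y + -53 = 0 ∩ |CE|² = 857/8]
   → C = (1/4, 37/4)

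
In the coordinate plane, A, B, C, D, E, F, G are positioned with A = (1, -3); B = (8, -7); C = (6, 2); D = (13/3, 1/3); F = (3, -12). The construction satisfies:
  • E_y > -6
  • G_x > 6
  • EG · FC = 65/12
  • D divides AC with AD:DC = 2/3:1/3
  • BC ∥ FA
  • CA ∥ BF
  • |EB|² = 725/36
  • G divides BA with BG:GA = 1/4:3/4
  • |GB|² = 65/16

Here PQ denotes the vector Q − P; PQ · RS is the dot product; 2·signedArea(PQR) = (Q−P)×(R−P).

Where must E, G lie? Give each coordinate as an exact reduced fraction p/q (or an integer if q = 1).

E = (11/3, -35/6)
G = (25/4, -6)

1. G_x = 25/4  [G divides BA with BG:GA = 1/4:3/4]
2. G_y = -6  [G divides BA with BG:GA = 1/4:3/4]
   → G = (25/4, -6)
3. E_x = 11/3  [line -3·x + -14·y + -212/3 = 0 ∩ |EB|² = 725/36]
4. E_y = -35/6  [line -3·x + -14·y + -212/3 = 0 ∩ |EB|² = 725/36]
   → E = (11/3, -35/6)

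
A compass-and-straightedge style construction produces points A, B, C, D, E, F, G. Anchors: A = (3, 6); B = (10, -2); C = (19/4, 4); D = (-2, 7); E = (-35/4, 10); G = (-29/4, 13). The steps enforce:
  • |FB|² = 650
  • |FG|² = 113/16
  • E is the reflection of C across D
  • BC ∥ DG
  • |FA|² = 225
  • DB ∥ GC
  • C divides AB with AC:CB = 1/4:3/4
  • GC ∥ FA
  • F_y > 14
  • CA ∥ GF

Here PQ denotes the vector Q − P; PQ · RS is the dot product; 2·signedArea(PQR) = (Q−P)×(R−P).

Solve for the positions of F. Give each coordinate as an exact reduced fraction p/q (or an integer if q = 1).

1. F_x = -9  [GC ∥ FA ∩ CA ∥ GF]
2. F_y = 15  [GC ∥ FA ∩ CA ∥ GF]
   → F = (-9, 15)

F = (-9, 15)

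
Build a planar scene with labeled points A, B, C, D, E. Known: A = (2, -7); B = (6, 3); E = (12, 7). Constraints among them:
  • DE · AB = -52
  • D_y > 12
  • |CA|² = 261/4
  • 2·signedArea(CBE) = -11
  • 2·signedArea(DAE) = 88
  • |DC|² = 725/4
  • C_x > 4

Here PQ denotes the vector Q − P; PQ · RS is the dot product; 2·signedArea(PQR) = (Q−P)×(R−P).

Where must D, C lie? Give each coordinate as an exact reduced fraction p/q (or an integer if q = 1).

C = (5, 1/2)
D = (10, 13)

1. D_x = 10  [2·signedArea(DAE) = 88 ∩ DE · AB = -52]
2. D_y = 13  [2·signedArea(DAE) = 88 ∩ DE · AB = -52]
   → D = (10, 13)
3. C_x = 5  [line -4·x + 6·y + 17 = 0 ∩ |CA|² = 261/4]
4. C_y = 1/2  [line -4·x + 6·y + 17 = 0 ∩ |CA|² = 261/4]
   → C = (5, 1/2)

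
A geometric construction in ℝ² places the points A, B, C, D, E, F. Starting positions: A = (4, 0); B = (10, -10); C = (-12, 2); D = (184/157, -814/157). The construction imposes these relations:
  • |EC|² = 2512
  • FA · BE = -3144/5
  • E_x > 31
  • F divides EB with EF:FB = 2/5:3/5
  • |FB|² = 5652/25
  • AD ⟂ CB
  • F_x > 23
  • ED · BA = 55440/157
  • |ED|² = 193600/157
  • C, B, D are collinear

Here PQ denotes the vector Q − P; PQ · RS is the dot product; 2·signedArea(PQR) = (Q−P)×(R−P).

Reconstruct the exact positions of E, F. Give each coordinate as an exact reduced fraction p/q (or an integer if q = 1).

1. E_x = 32  [line 6·x + -10·y + -412 = 0 ∩ |EC|² = 2512]
2. E_y = -22  [line 6·x + -10·y + -412 = 0 ∩ |EC|² = 2512]
   → E = (32, -22)
3. F_x = 116/5  [F divides EB with EF:FB = 2/5:3/5]
4. F_y = -86/5  [F divides EB with EF:FB = 2/5:3/5]
   → F = (116/5, -86/5)

E = (32, -22)
F = (116/5, -86/5)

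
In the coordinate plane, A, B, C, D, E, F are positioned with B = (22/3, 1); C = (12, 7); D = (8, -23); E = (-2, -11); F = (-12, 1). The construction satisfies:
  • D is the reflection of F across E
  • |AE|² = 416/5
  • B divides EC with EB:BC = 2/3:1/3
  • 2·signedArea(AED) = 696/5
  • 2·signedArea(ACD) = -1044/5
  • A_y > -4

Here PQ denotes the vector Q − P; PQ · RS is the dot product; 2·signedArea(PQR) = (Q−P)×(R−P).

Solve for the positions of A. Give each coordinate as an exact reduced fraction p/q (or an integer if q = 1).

1. A_x = 18/5  [2·signedArea(ACD) = -1044/5 ∩ 2·signedArea(AED) = 696/5]
2. A_y = -19/5  [2·signedArea(ACD) = -1044/5 ∩ 2·signedArea(AED) = 696/5]
   → A = (18/5, -19/5)

A = (18/5, -19/5)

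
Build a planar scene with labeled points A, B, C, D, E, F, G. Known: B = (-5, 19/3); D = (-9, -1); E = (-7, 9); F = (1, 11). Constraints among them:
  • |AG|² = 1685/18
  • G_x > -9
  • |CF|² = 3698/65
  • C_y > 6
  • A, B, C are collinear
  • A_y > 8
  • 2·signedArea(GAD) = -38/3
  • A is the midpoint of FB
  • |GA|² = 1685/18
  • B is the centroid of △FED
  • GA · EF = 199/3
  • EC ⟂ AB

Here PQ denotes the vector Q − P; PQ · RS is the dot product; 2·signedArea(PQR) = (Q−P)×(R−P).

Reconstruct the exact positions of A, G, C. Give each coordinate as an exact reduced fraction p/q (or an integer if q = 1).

A = (-2, 26/3)
C = (-322/65, 414/65)
G = (-17/2, 3/2)

1. A_x = -2  [A is the midpoint of FB]
2. A_y = 26/3  [A is the midpoint of FB]
   → A = (-2, 26/3)
3. G_x = -17/2  [2·signedArea(GAD) = -38/3 ∩ GA · EF = 199/3]
4. G_y = 3/2  [2·signedArea(GAD) = -38/3 ∩ GA · EF = 199/3]
   → G = (-17/2, 3/2)
5. C_x = -322/65  [A, B, C are collinear ∩ EC ⟂ AB]
6. C_y = 414/65  [A, B, C are collinear ∩ EC ⟂ AB]
   → C = (-322/65, 414/65)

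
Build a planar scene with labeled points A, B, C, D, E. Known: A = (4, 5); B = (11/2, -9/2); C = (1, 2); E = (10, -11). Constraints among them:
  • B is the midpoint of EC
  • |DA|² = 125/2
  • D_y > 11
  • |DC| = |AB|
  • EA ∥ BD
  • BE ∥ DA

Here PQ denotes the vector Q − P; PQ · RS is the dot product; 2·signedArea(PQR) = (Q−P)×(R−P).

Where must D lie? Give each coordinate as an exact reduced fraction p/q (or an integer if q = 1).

D = (-1/2, 23/2)

1. D_x = -1/2  [BE ∥ DA ∩ EA ∥ BD]
2. D_y = 23/2  [BE ∥ DA ∩ EA ∥ BD]
   → D = (-1/2, 23/2)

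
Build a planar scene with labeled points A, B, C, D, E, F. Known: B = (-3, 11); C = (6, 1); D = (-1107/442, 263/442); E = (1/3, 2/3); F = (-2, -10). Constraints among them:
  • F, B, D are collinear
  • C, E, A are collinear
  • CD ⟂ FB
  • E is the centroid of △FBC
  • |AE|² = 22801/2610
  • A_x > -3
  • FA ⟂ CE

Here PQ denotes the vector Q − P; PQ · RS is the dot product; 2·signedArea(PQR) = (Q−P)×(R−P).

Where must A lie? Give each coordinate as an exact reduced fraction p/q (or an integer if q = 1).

A = (-759/290, 143/290)

1. A_x = -759/290  [C, E, A are collinear ∩ FA ⟂ CE]
2. A_y = 143/290  [C, E, A are collinear ∩ FA ⟂ CE]
   → A = (-759/290, 143/290)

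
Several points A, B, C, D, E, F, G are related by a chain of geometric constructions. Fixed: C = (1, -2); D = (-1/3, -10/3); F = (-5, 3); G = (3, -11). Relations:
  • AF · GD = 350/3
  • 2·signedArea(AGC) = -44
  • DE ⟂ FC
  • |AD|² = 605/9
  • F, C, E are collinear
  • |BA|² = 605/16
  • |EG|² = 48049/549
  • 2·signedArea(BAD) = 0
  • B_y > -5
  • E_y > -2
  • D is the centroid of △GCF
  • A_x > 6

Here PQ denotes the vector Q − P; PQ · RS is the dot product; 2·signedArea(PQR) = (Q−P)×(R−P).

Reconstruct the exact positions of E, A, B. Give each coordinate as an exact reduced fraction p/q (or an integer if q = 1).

1. E_x = 53/61  [F, C, E are collinear ∩ DE ⟂ FC]
2. E_y = -346/183  [F, C, E are collinear ∩ DE ⟂ FC]
   → E = (53/61, -346/183)
3. A_x = 7  [2·signedArea(AGC) = -44 ∩ AF · GD = 350/3]
4. A_y = -7  [2·signedArea(AGC) = -44 ∩ AF · GD = 350/3]
   → A = (7, -7)
5. B_x = 3/2  [line -11/3·x + -22/3·y + -77/3 = 0 ∩ |BA|² = 605/16]
6. B_y = -17/4  [line -11/3·x + -22/3·y + -77/3 = 0 ∩ |BA|² = 605/16]
   → B = (3/2, -17/4)

A = (7, -7)
B = (3/2, -17/4)
E = (53/61, -346/183)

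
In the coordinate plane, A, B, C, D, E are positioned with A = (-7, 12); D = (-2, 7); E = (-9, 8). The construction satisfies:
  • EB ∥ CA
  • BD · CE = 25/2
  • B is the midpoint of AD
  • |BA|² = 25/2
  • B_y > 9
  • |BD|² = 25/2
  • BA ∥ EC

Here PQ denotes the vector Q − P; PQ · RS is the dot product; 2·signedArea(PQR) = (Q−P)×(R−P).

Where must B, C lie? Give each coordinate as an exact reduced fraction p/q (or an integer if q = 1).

1. B_x = -9/2  [B is the midpoint of AD]
2. B_y = 19/2  [B is the midpoint of AD]
   → B = (-9/2, 19/2)
3. C_x = -23/2  [EB ∥ CA ∩ BA ∥ EC]
4. C_y = 21/2  [EB ∥ CA ∩ BA ∥ EC]
   → C = (-23/2, 21/2)

B = (-9/2, 19/2)
C = (-23/2, 21/2)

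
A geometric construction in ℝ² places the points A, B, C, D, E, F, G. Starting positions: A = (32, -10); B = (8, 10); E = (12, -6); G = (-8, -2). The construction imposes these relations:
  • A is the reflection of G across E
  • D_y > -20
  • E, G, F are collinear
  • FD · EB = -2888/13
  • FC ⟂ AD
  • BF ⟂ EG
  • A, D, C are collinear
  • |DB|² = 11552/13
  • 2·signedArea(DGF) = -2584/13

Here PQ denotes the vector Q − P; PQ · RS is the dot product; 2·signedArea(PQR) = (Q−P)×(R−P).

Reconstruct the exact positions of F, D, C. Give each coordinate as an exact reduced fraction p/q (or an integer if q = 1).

C = (92238/10309, -176590/10309)
D = (28/13, -250/13)
F = (66/13, -60/13)

1. F_x = 66/13  [E, G, F are collinear ∩ BF ⟂ EG]
2. F_y = -60/13  [E, G, F are collinear ∩ BF ⟂ EG]
   → F = (66/13, -60/13)
3. D_x = 28/13  [2·signedArea(DGF) = -2584/13 ∩ FD · EB = -2888/13]
4. D_y = -250/13  [2·signedArea(DGF) = -2584/13 ∩ FD · EB = -2888/13]
   → D = (28/13, -250/13)
5. C_x = 92238/10309  [A, D, C are collinear ∩ FC ⟂ AD]
6. C_y = -176590/10309  [A, D, C are collinear ∩ FC ⟂ AD]
   → C = (92238/10309, -176590/10309)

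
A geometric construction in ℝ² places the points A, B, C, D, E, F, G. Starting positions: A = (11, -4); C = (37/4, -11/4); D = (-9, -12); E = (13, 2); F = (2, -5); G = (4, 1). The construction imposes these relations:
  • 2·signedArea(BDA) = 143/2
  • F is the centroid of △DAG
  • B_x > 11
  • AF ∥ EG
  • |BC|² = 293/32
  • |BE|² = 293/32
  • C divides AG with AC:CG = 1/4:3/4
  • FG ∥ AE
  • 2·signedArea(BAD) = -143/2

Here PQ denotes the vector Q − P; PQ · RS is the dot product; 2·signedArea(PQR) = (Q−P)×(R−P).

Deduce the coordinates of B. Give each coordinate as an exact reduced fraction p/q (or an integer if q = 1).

B = (89/8, -3/8)

1. B_x = 89/8  [line 8·x + -20·y + -193/2 = 0 ∩ |BC|² = 293/32]
2. B_y = -3/8  [line 8·x + -20·y + -193/2 = 0 ∩ |BC|² = 293/32]
   → B = (89/8, -3/8)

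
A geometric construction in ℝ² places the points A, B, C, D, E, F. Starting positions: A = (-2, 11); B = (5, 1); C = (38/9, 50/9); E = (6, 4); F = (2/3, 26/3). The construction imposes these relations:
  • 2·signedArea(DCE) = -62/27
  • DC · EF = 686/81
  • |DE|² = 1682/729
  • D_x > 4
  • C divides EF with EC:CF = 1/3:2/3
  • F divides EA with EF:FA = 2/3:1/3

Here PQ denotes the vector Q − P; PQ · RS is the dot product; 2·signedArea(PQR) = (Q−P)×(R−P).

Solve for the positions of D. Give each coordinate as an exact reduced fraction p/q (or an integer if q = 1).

D = (121/27, 109/27)

1. D_x = 121/27  [2·signedArea(DCE) = -62/27 ∩ DC · EF = 686/81]
2. D_y = 109/27  [2·signedArea(DCE) = -62/27 ∩ DC · EF = 686/81]
   → D = (121/27, 109/27)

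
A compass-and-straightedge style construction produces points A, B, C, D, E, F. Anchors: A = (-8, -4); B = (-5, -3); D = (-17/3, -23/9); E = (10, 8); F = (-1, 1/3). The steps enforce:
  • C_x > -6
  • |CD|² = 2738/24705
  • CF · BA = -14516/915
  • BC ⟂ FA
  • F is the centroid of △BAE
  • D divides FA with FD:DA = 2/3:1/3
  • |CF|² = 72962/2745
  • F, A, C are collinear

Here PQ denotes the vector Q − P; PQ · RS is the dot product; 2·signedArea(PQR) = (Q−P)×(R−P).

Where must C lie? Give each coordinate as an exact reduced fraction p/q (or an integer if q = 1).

1. C_x = -1642/305  [F, A, C are collinear ∩ BC ⟂ FA]
2. C_y = -726/305  [F, A, C are collinear ∩ BC ⟂ FA]
   → C = (-1642/305, -726/305)

C = (-1642/305, -726/305)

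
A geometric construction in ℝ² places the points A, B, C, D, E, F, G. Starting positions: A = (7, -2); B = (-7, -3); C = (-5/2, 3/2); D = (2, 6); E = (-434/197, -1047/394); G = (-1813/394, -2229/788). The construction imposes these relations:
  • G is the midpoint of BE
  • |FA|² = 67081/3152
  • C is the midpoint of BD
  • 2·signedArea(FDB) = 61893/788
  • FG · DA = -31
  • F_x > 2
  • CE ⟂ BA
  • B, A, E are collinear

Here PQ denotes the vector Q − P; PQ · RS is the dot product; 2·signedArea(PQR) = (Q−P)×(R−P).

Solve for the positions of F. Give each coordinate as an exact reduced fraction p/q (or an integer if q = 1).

1. F_x = 945/394  [FG · DA = -31 ∩ 2·signedArea(FDB) = 61893/788]
2. F_y = -1835/788  [FG · DA = -31 ∩ 2·signedArea(FDB) = 61893/788]
   → F = (945/394, -1835/788)

F = (945/394, -1835/788)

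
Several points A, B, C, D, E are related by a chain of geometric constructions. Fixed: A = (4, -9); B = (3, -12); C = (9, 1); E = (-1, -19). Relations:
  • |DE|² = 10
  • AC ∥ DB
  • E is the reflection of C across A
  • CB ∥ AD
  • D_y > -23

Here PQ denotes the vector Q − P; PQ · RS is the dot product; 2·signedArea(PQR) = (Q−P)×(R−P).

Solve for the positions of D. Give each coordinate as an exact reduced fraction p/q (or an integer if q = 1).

1. D_x = -2  [AC ∥ DB ∩ CB ∥ AD]
2. D_y = -22  [AC ∥ DB ∩ CB ∥ AD]
   → D = (-2, -22)

D = (-2, -22)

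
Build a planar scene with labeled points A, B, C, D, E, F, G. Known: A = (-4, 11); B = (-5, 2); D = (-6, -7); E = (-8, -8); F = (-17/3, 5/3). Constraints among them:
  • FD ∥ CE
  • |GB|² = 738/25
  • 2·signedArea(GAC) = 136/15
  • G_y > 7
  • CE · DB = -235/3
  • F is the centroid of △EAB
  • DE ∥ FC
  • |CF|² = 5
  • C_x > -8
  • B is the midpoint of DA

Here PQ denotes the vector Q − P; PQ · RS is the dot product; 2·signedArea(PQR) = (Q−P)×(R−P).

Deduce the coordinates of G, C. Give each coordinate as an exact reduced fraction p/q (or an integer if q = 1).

C = (-23/3, 2/3)
G = (-22/5, 37/5)

1. C_x = -23/3  [FD ∥ CE ∩ DE ∥ FC]
2. C_y = 2/3  [FD ∥ CE ∩ DE ∥ FC]
   → C = (-23/3, 2/3)
3. G_x = -22/5  [line 31/3·x + -11/3·y + 363/5 = 0 ∩ |GB|² = 738/25]
4. G_y = 37/5  [line 31/3·x + -11/3·y + 363/5 = 0 ∩ |GB|² = 738/25]
   → G = (-22/5, 37/5)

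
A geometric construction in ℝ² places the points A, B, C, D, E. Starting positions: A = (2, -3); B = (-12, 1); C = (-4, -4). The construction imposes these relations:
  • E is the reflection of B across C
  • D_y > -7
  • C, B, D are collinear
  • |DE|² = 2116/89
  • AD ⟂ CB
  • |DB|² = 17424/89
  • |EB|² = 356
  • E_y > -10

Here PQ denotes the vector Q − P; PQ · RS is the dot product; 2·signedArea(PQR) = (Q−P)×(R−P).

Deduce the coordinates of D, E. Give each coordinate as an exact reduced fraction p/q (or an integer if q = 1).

1. D_x = -12/89  [C, B, D are collinear ∩ AD ⟂ CB]
2. D_y = -571/89  [C, B, D are collinear ∩ AD ⟂ CB]
   → D = (-12/89, -571/89)
3. E_x = 4  [E is the reflection of B across C]
4. E_y = -9  [E is the reflection of B across C]
   → E = (4, -9)

D = (-12/89, -571/89)
E = (4, -9)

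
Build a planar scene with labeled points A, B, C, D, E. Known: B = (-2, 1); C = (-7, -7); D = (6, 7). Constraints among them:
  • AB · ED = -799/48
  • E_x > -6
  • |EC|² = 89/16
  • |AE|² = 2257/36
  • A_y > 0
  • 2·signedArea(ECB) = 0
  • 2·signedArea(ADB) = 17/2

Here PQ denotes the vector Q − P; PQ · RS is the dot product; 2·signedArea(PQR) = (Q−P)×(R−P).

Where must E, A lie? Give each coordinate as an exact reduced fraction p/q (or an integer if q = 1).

A = (-7/12, 1)
E = (-23/4, -5)

1. E_x = -23/4  [line -8·x + 5·y + -21 = 0 ∩ |EC|² = 89/16]
2. E_y = -5  [line -8·x + 5·y + -21 = 0 ∩ |EC|² = 89/16]
   → E = (-23/4, -5)
3. A_x = -7/12  [2·signedArea(ADB) = 17/2 ∩ AB · ED = -799/48]
4. A_y = 1  [2·signedArea(ADB) = 17/2 ∩ AB · ED = -799/48]
   → A = (-7/12, 1)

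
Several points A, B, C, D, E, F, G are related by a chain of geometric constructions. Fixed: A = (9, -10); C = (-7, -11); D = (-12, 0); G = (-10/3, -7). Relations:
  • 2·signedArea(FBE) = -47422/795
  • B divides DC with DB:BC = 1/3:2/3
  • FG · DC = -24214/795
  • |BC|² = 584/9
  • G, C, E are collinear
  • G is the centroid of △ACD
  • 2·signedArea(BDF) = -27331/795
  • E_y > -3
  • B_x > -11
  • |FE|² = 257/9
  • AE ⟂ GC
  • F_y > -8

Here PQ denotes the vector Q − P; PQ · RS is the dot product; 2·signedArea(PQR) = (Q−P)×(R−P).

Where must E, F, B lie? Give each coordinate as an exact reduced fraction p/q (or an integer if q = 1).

1. E_x = 213/265  [G, C, E are collinear ∩ AE ⟂ GC]
2. E_y = -659/265  [G, C, E are collinear ∩ AE ⟂ GC]
   → E = (213/265, -659/265)
3. B_x = -31/3  [B divides DC with DB:BC = 1/3:2/3]
4. B_y = -11/3  [B divides DC with DB:BC = 1/3:2/3]
   → B = (-31/3, -11/3)
5. F_x = 743/795  [2·signedArea(FBE) = -47422/795 ∩ FG · DC = -24214/795]
6. F_y = -6224/795  [2·signedArea(FBE) = -47422/795 ∩ FG · DC = -24214/795]
   → F = (743/795, -6224/795)

B = (-31/3, -11/3)
E = (213/265, -659/265)
F = (743/795, -6224/795)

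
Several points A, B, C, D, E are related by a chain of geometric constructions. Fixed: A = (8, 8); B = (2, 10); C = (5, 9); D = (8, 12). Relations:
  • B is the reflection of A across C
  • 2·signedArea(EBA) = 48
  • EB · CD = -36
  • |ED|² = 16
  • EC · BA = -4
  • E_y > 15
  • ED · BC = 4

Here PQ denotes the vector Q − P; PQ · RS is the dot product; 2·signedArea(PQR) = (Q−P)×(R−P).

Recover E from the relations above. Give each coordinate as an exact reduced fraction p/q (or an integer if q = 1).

E = (8, 16)

1. E_x = 8  [EC · BA = -4 ∩ 2·signedArea(EBA) = 48]
2. E_y = 16  [EC · BA = -4 ∩ 2·signedArea(EBA) = 48]
   → E = (8, 16)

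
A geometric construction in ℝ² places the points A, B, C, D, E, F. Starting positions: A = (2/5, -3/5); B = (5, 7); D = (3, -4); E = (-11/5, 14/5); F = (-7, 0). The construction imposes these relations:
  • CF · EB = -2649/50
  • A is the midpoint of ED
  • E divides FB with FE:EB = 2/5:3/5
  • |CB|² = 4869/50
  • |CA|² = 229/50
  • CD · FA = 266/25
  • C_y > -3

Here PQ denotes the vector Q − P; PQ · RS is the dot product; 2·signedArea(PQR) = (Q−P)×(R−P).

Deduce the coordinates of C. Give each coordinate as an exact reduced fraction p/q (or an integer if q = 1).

C = (17/10, -23/10)

1. C_x = 17/10  [CF · EB = -2649/50 ∩ CD · FA = 266/25]
2. C_y = -23/10  [CF · EB = -2649/50 ∩ CD · FA = 266/25]
   → C = (17/10, -23/10)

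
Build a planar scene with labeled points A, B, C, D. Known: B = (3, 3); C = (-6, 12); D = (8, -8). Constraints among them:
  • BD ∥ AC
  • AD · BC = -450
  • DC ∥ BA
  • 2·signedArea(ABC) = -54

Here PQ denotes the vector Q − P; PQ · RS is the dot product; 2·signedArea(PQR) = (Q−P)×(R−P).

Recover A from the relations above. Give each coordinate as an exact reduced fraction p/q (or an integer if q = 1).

A = (-11, 23)

1. A_x = -11  [BD ∥ AC ∩ DC ∥ BA]
2. A_y = 23  [BD ∥ AC ∩ DC ∥ BA]
   → A = (-11, 23)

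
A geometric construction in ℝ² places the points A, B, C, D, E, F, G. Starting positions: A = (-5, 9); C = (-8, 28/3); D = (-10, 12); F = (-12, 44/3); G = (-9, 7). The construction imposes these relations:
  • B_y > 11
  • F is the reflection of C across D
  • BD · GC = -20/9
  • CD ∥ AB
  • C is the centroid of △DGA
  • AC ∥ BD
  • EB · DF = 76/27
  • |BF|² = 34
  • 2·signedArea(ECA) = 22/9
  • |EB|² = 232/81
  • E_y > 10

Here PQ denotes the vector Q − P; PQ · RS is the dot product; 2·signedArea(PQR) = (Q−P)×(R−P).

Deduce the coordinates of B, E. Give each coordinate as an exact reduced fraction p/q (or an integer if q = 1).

1. B_x = -7  [AC ∥ BD ∩ CD ∥ AB]
2. B_y = 35/3  [AC ∥ BD ∩ CD ∥ AB]
   → B = (-7, 35/3)
3. E_x = -23/3  [2·signedArea(ECA) = 22/9 ∩ EB · DF = 76/27]
4. E_y = 91/9  [2·signedArea(ECA) = 22/9 ∩ EB · DF = 76/27]
   → E = (-23/3, 91/9)

B = (-7, 35/3)
E = (-23/3, 91/9)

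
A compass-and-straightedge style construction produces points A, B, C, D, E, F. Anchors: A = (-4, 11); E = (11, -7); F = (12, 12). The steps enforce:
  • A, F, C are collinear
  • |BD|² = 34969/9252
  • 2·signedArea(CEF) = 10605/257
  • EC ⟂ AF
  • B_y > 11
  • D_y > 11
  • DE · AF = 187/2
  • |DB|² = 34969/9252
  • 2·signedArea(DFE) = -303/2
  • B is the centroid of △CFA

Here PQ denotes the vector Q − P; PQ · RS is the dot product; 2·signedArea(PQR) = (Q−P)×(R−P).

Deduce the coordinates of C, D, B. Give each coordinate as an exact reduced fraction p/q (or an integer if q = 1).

B = (4580/771, 8960/771)
C = (2524/257, 3049/257)
D = (4, 23/2)

1. C_x = 2524/257  [A, F, C are collinear ∩ EC ⟂ AF]
2. C_y = 3049/257  [A, F, C are collinear ∩ EC ⟂ AF]
   → C = (2524/257, 3049/257)
3. D_x = 4  [2·signedArea(DFE) = -303/2 ∩ DE · AF = 187/2]
4. D_y = 23/2  [2·signedArea(DFE) = -303/2 ∩ DE · AF = 187/2]
   → D = (4, 23/2)
5. B_x = 4580/771  [B is the centroid of △CFA]
6. B_y = 8960/771  [B is the centroid of △CFA]
   → B = (4580/771, 8960/771)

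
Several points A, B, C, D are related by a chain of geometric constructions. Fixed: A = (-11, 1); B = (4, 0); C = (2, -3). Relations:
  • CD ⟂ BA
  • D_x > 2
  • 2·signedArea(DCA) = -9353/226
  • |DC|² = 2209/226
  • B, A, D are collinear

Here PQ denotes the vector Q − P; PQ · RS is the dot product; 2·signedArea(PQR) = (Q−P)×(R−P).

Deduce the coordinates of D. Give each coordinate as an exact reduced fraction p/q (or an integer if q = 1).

1. D_x = 499/226  [B, A, D are collinear ∩ CD ⟂ BA]
2. D_y = 27/226  [B, A, D are collinear ∩ CD ⟂ BA]
   → D = (499/226, 27/226)

D = (499/226, 27/226)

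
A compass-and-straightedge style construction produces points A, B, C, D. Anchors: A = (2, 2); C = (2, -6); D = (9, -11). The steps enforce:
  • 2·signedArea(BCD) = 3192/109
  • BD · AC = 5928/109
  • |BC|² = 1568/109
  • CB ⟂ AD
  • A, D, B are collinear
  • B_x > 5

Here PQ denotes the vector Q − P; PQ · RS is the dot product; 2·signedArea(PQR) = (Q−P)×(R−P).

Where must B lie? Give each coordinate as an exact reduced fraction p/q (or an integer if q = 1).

B = (582/109, -458/109)

1. B_x = 582/109  [A, D, B are collinear ∩ CB ⟂ AD]
2. B_y = -458/109  [A, D, B are collinear ∩ CB ⟂ AD]
   → B = (582/109, -458/109)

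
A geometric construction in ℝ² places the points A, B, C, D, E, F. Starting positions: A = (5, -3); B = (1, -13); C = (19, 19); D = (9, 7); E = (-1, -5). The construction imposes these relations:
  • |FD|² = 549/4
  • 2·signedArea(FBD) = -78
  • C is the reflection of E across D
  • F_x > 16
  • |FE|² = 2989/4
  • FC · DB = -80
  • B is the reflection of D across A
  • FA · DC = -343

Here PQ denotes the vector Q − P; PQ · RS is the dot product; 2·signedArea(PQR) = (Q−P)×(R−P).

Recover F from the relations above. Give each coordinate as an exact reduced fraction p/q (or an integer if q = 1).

F = (33/2, 16)

1. F_x = 33/2  [FC · DB = -80 ∩ 2·signedArea(FBD) = -78]
2. F_y = 16  [FC · DB = -80 ∩ 2·signedArea(FBD) = -78]
   → F = (33/2, 16)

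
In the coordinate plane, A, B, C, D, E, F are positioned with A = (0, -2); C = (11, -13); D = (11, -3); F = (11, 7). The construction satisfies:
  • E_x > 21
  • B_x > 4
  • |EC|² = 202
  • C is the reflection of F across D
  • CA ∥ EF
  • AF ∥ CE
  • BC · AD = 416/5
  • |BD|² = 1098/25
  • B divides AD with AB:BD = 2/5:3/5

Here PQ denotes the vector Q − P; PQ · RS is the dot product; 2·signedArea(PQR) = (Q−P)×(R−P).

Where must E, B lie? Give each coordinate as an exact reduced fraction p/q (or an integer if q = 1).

1. E_x = 22  [CA ∥ EF ∩ AF ∥ CE]
2. E_y = -4  [CA ∥ EF ∩ AF ∥ CE]
   → E = (22, -4)
3. B_x = 22/5  [B divides AD with AB:BD = 2/5:3/5]
4. B_y = -12/5  [B divides AD with AB:BD = 2/5:3/5]
   → B = (22/5, -12/5)

B = (22/5, -12/5)
E = (22, -4)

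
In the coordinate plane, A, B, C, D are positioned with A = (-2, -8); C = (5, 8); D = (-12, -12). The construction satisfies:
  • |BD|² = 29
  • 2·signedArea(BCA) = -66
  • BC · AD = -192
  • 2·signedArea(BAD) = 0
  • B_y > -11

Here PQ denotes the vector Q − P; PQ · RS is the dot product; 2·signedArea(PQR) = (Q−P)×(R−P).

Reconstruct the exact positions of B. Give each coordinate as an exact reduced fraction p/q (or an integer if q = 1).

1. B_x = -7  [2·signedArea(BAD) = 0 ∩ BC · AD = -192]
2. B_y = -10  [2·signedArea(BAD) = 0 ∩ BC · AD = -192]
   → B = (-7, -10)

B = (-7, -10)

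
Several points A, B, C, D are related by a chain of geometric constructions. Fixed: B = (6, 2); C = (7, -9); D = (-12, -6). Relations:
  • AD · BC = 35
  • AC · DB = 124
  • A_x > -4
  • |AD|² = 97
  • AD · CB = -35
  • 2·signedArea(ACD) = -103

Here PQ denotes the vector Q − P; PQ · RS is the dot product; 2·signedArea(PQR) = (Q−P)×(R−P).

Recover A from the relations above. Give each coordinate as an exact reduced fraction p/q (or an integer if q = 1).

A = (-3, -2)

1. A_x = -3  [AC · DB = 124 ∩ 2·signedArea(ACD) = -103]
2. A_y = -2  [AC · DB = 124 ∩ 2·signedArea(ACD) = -103]
   → A = (-3, -2)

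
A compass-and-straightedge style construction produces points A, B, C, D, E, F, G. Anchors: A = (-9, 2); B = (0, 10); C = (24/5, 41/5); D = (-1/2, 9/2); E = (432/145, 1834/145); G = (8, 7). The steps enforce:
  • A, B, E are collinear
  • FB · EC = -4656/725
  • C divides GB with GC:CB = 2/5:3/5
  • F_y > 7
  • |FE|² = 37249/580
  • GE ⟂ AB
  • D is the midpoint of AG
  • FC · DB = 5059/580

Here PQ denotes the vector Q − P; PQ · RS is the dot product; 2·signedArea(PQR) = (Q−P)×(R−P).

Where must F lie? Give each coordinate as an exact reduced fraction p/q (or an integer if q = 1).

1. F_x = -873/290  [FC · DB = 5059/580 ∩ FB · EC = -4656/725]
2. F_y = 1062/145  [FC · DB = 5059/580 ∩ FB · EC = -4656/725]
   → F = (-873/290, 1062/145)

F = (-873/290, 1062/145)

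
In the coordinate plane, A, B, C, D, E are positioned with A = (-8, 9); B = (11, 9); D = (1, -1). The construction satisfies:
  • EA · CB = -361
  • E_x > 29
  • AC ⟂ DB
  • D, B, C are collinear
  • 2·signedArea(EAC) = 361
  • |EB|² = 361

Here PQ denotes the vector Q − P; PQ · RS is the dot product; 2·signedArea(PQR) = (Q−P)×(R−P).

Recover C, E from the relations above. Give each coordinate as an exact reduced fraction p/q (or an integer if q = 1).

1. C_x = 3/2  [D, B, C are collinear ∩ AC ⟂ DB]
2. C_y = -1/2  [D, B, C are collinear ∩ AC ⟂ DB]
   → C = (3/2, -1/2)
3. E_x = 30  [line -19/2·x + -19/2·y + 741/2 = 0 ∩ |EB|² = 361]
4. E_y = 9  [line -19/2·x + -19/2·y + 741/2 = 0 ∩ |EB|² = 361]
   → E = (30, 9)

C = (3/2, -1/2)
E = (30, 9)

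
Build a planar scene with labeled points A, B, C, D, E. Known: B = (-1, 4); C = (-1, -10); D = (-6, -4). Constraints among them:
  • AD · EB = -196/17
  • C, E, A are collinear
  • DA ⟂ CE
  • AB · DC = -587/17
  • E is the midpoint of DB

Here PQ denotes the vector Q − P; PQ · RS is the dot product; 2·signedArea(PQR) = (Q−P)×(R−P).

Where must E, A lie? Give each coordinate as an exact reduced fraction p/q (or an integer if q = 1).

A = (-46/17, -54/17)
E = (-7/2, 0)

1. E_x = -7/2  [E is the midpoint of DB]
2. E_y = 0  [E is the midpoint of DB]
   → E = (-7/2, 0)
3. A_x = -46/17  [C, E, A are collinear ∩ DA ⟂ CE]
4. A_y = -54/17  [C, E, A are collinear ∩ DA ⟂ CE]
   → A = (-46/17, -54/17)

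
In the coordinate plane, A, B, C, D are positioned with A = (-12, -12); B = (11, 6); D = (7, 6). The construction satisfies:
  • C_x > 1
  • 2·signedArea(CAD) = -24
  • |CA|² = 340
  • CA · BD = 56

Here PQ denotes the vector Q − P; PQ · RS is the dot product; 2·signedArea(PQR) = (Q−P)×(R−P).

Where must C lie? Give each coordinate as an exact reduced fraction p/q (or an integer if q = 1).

C = (2, 0)

1. C_x = 2  [2·signedArea(CAD) = -24 ∩ CA · BD = 56]
2. C_y = 0  [2·signedArea(CAD) = -24 ∩ CA · BD = 56]
   → C = (2, 0)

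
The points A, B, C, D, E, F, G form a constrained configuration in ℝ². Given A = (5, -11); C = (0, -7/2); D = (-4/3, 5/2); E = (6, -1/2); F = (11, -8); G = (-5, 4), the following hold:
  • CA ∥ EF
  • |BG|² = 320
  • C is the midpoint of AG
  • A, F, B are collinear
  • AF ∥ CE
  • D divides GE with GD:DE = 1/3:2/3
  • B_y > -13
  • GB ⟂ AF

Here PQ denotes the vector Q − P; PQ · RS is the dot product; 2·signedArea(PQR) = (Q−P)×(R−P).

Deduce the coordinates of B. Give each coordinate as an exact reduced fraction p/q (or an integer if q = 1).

1. B_x = 3  [A, F, B are collinear ∩ GB ⟂ AF]
2. B_y = -12  [A, F, B are collinear ∩ GB ⟂ AF]
   → B = (3, -12)

B = (3, -12)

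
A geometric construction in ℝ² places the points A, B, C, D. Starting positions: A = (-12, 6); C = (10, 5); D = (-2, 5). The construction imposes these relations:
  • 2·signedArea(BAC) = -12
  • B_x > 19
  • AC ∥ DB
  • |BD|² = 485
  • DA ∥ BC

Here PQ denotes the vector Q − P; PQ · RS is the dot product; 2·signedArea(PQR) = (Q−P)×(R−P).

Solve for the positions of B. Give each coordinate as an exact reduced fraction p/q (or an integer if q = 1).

B = (20, 4)

1. B_x = 20  [DA ∥ BC ∩ AC ∥ DB]
2. B_y = 4  [DA ∥ BC ∩ AC ∥ DB]
   → B = (20, 4)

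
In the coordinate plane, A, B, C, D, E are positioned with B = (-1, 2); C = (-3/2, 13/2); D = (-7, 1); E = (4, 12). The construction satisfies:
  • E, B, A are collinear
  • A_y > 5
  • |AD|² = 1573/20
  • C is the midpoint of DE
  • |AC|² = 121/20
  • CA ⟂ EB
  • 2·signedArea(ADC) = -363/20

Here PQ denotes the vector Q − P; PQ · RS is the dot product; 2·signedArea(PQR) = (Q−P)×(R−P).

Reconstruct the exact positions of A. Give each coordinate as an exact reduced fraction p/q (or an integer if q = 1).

A = (7/10, 27/5)

1. A_x = 7/10  [E, B, A are collinear ∩ CA ⟂ EB]
2. A_y = 27/5  [E, B, A are collinear ∩ CA ⟂ EB]
   → A = (7/10, 27/5)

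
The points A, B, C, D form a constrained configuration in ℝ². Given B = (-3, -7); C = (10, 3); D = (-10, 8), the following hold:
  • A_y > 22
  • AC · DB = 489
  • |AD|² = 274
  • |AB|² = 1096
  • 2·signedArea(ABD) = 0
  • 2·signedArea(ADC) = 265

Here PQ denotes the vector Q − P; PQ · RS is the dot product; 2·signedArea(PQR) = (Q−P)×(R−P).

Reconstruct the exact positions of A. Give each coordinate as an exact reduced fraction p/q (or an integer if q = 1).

1. A_x = -17  [2·signedArea(ABD) = 0 ∩ 2·signedArea(ADC) = 265]
2. A_y = 23  [2·signedArea(ABD) = 0 ∩ 2·signedArea(ADC) = 265]
   → A = (-17, 23)

A = (-17, 23)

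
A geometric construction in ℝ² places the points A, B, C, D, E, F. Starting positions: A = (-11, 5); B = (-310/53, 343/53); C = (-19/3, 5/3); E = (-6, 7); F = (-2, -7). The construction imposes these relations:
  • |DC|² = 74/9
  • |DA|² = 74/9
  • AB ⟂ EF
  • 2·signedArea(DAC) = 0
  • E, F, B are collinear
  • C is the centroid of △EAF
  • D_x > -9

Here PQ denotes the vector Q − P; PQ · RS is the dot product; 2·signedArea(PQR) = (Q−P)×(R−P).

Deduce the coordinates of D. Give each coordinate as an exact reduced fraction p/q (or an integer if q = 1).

D = (-26/3, 10/3)

1. D_x = -26/3  [line 10/3·x + 14/3·y + 40/3 = 0 ∩ |DA|² = 74/9]
2. D_y = 10/3  [line 10/3·x + 14/3·y + 40/3 = 0 ∩ |DA|² = 74/9]
   → D = (-26/3, 10/3)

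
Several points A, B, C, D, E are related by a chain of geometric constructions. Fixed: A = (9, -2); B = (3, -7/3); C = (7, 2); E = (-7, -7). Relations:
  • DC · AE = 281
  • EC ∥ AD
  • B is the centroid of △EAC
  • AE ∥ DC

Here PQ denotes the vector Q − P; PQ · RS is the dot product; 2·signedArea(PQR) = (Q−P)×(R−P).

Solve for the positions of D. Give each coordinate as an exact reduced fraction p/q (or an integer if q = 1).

D = (23, 7)

1. D_x = 23  [AE ∥ DC ∩ EC ∥ AD]
2. D_y = 7  [AE ∥ DC ∩ EC ∥ AD]
   → D = (23, 7)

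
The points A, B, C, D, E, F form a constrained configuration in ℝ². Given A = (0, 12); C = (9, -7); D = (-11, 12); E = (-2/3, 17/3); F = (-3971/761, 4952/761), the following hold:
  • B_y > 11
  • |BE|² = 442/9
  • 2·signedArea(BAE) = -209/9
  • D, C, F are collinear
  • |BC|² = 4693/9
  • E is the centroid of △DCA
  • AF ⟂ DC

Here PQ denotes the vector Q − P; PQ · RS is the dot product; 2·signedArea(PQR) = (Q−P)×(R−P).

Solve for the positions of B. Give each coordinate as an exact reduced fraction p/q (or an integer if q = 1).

B = (-11/3, 12)

1. B_x = -11/3  [line 19/3·x + -2/3·y + 281/9 = 0 ∩ |BC|² = 4693/9]
2. B_y = 12  [line 19/3·x + -2/3·y + 281/9 = 0 ∩ |BC|² = 4693/9]
   → B = (-11/3, 12)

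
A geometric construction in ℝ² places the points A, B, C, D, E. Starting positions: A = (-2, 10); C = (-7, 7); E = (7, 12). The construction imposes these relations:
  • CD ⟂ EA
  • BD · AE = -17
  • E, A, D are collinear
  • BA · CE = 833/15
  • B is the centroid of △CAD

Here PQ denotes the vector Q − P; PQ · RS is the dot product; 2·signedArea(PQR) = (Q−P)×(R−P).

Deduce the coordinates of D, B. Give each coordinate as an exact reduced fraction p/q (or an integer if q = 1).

1. D_x = -37/5  [E, A, D are collinear ∩ CD ⟂ EA]
2. D_y = 44/5  [E, A, D are collinear ∩ CD ⟂ EA]
   → D = (-37/5, 44/5)
3. B_x = -82/15  [B is the centroid of △CAD]
4. B_y = 43/5  [B is the centroid of △CAD]
   → B = (-82/15, 43/5)

B = (-82/15, 43/5)
D = (-37/5, 44/5)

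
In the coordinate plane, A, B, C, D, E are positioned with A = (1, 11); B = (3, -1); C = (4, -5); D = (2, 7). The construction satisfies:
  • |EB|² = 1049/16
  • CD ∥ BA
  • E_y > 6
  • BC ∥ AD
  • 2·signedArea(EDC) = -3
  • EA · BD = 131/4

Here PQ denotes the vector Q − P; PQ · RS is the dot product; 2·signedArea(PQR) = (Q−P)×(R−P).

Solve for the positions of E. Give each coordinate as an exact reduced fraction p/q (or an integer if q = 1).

E = (7/4, 7)

1. E_x = 7/4  [2·signedArea(EDC) = -3 ∩ EA · BD = 131/4]
2. E_y = 7  [2·signedArea(EDC) = -3 ∩ EA · BD = 131/4]
   → E = (7/4, 7)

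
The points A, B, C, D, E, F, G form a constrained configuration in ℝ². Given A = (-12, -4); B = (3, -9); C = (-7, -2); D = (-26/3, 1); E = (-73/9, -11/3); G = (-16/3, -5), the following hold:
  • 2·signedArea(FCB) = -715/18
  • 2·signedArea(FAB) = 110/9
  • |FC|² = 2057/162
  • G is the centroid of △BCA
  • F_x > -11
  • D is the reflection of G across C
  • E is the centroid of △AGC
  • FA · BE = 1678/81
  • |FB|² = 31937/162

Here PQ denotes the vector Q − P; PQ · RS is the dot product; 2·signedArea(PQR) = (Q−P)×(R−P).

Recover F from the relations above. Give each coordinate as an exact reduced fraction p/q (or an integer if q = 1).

1. F_x = -181/18  [2·signedArea(FCB) = -715/18 ∩ 2·signedArea(FAB) = 110/9]
2. F_y = -23/6  [2·signedArea(FCB) = -715/18 ∩ 2·signedArea(FAB) = 110/9]
   → F = (-181/18, -23/6)

F = (-181/18, -23/6)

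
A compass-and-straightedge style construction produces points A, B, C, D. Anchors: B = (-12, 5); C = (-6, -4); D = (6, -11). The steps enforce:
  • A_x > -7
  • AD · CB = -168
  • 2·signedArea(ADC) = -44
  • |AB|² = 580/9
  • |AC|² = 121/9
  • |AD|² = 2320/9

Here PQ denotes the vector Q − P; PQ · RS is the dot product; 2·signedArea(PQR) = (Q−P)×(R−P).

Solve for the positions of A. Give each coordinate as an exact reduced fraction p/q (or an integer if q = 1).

1. A_x = -6  [2·signedArea(ADC) = -44 ∩ AD · CB = -168]
2. A_y = -1/3  [2·signedArea(ADC) = -44 ∩ AD · CB = -168]
   → A = (-6, -1/3)

A = (-6, -1/3)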